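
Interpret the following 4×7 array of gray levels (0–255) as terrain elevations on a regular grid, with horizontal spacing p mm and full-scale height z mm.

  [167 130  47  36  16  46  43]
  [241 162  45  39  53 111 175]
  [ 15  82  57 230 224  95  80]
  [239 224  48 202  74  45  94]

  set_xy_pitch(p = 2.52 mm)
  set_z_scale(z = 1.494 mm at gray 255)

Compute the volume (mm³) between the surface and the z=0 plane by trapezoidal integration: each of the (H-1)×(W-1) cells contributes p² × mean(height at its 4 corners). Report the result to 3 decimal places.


height_mm = gray/255 × 1.494; cell vol = 2.52² × mean(4 corners)
unit = 2.52² × 1.494 / (4×255) = 0.00930147 mm³ per gray-sum
row 0: Σ corner-gray over 6 cells = 1996  → 18.5657
row 1: Σ corner-gray over 6 cells = 2707  → 25.1791
row 2: Σ corner-gray over 6 cells = 2990  → 27.8114
Σ rows: total corner-gray = 7693  → 71.5562 mm³

71.556


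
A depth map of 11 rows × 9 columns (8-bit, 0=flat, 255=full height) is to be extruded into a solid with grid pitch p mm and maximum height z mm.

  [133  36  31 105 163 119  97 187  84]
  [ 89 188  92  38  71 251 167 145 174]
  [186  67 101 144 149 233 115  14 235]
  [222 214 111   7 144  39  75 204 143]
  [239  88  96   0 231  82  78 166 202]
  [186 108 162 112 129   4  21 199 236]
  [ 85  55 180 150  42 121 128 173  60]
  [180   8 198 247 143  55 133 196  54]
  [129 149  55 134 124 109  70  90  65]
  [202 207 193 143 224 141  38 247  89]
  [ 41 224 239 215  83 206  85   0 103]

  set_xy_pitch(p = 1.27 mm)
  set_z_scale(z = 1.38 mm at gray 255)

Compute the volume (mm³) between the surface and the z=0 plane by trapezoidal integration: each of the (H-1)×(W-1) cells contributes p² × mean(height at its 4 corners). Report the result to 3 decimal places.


height_mm = gray/255 × 1.38; cell vol = 1.27² × mean(4 corners)
unit = 1.27² × 1.38 / (4×255) = 0.00218216 mm³ per gray-sum
row 0: Σ corner-gray over 8 cells = 3860  → 8.4231
row 1: Σ corner-gray over 8 cells = 4234  → 9.2393
row 2: Σ corner-gray over 8 cells = 4020  → 8.7723
row 3: Σ corner-gray over 8 cells = 3876  → 8.4580
row 4: Σ corner-gray over 8 cells = 3815  → 8.3249
row 5: Σ corner-gray over 8 cells = 3735  → 8.1504
row 6: Σ corner-gray over 8 cells = 4037  → 8.8094
row 7: Σ corner-gray over 8 cells = 3850  → 8.4013
row 8: Σ corner-gray over 8 cells = 4333  → 9.4553
row 9: Σ corner-gray over 8 cells = 4925  → 10.7471
Σ rows: total corner-gray = 40685  → 88.7811 mm³

88.781


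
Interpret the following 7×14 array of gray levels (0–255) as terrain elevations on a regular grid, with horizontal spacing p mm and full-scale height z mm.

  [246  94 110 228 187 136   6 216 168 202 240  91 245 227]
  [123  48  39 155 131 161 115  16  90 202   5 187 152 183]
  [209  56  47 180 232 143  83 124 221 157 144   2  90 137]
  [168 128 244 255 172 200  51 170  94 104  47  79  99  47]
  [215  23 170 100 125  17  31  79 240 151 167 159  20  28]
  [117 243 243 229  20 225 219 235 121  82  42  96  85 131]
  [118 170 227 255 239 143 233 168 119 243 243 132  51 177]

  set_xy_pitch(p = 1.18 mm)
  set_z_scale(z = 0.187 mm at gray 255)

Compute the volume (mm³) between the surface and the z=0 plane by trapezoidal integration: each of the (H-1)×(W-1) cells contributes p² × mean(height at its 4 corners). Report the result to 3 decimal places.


height_mm = gray/255 × 0.187; cell vol = 1.18² × mean(4 corners)
unit = 1.18² × 0.187 / (4×255) = 0.000255273 mm³ per gray-sum
row 0: Σ corner-gray over 13 cells = 7227  → 1.8449
row 1: Σ corner-gray over 13 cells = 6212  → 1.5858
row 2: Σ corner-gray over 13 cells = 6805  → 1.7371
row 3: Σ corner-gray over 13 cells = 6308  → 1.6103
row 4: Σ corner-gray over 13 cells = 6735  → 1.7193
row 5: Σ corner-gray over 13 cells = 8669  → 2.2130
Σ rows: total corner-gray = 41956  → 10.7102 mm³

10.710


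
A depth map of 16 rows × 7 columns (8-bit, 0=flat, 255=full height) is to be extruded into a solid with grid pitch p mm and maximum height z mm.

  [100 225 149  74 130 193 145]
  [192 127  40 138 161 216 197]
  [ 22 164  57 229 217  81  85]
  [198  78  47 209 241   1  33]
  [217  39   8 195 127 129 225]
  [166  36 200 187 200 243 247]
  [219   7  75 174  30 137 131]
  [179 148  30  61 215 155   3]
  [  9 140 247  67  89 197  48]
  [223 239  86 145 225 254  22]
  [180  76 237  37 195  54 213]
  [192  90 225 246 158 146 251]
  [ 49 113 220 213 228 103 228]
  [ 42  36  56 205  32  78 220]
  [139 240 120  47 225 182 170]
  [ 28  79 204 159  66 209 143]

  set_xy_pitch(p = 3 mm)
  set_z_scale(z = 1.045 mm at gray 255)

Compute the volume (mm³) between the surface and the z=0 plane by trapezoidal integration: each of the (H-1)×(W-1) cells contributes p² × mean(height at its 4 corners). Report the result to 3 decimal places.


462.910

height_mm = gray/255 × 1.045; cell vol = 3² × mean(4 corners)
unit = 3² × 1.045 / (4×255) = 0.00922059 mm³ per gray-sum
row 0: Σ corner-gray over 6 cells = 3540  → 32.6409
row 1: Σ corner-gray over 6 cells = 3356  → 30.9443
row 2: Σ corner-gray over 6 cells = 2986  → 27.5327
row 3: Σ corner-gray over 6 cells = 2821  → 26.0113
row 4: Σ corner-gray over 6 cells = 3583  → 33.0374
row 5: Σ corner-gray over 6 cells = 3341  → 30.8060
row 6: Σ corner-gray over 6 cells = 2596  → 23.9366
row 7: Σ corner-gray over 6 cells = 2937  → 27.0809
row 8: Σ corner-gray over 6 cells = 3680  → 33.9318
row 9: Σ corner-gray over 6 cells = 3734  → 34.4297
row 10: Σ corner-gray over 6 cells = 3764  → 34.7063
row 11: Σ corner-gray over 6 cells = 4204  → 38.7634
row 12: Σ corner-gray over 6 cells = 3107  → 28.6484
row 13: Σ corner-gray over 6 cells = 3013  → 27.7816
row 14: Σ corner-gray over 6 cells = 3542  → 32.6593
Σ rows: total corner-gray = 50204  → 462.9104 mm³


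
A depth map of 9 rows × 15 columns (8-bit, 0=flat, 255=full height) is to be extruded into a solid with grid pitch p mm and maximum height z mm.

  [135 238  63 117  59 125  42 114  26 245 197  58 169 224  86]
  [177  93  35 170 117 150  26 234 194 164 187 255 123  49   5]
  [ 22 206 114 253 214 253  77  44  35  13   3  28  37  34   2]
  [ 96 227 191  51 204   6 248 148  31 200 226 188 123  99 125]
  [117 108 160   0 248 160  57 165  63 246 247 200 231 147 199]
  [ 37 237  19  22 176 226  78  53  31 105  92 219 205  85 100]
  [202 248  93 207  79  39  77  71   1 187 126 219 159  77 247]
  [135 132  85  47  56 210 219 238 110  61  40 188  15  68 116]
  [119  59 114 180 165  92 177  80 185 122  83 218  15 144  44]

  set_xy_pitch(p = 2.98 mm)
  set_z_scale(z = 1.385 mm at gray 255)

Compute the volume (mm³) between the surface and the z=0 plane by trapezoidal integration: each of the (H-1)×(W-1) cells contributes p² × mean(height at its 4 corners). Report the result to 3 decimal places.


686.039

height_mm = gray/255 × 1.385; cell vol = 2.98² × mean(4 corners)
unit = 2.98² × 1.385 / (4×255) = 0.0120582 mm³ per gray-sum
row 0: Σ corner-gray over 14 cells = 7351  → 88.6398
row 1: Σ corner-gray over 14 cells = 6422  → 77.4377
row 2: Σ corner-gray over 14 cells = 6751  → 81.4048
row 3: Σ corner-gray over 14 cells = 8485  → 102.3137
row 4: Σ corner-gray over 14 cells = 7613  → 91.7990
row 5: Σ corner-gray over 14 cells = 6848  → 82.5745
row 6: Σ corner-gray over 14 cells = 6804  → 82.0439
row 7: Σ corner-gray over 14 cells = 6620  → 79.8252
Σ rows: total corner-gray = 56894  → 686.0387 mm³


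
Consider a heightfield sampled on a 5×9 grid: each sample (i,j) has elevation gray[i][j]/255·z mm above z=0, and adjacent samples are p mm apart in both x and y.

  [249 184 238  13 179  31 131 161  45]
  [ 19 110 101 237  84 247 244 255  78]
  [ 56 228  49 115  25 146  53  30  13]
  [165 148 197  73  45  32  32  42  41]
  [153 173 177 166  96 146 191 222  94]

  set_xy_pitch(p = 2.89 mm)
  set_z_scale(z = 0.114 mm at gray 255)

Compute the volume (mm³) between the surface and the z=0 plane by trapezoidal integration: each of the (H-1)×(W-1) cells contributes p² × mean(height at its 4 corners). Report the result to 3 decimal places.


height_mm = gray/255 × 0.114; cell vol = 2.89² × mean(4 corners)
unit = 2.89² × 0.114 / (4×255) = 0.00093347 mm³ per gray-sum
row 0: Σ corner-gray over 8 cells = 4821  → 4.5003
row 1: Σ corner-gray over 8 cells = 4014  → 3.7469
row 2: Σ corner-gray over 8 cells = 2705  → 2.5250
row 3: Σ corner-gray over 8 cells = 3933  → 3.6713
Σ rows: total corner-gray = 15473  → 14.4436 mm³

14.444


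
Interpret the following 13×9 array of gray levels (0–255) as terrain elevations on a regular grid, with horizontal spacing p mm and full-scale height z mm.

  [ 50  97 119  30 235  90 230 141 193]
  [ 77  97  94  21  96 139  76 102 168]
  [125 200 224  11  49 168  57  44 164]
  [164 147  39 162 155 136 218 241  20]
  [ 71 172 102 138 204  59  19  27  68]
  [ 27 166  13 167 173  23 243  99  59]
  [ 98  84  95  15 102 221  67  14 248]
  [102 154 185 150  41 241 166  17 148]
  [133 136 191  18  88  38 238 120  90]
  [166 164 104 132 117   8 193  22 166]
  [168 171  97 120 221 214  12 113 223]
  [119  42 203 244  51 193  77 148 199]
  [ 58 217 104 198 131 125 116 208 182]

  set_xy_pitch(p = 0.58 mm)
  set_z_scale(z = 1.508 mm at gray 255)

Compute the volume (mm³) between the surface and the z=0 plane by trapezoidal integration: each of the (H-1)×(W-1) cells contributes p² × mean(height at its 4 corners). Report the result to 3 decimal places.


height_mm = gray/255 × 1.508; cell vol = 0.58² × mean(4 corners)
unit = 0.58² × 1.508 / (4×255) = 0.000497344 mm³ per gray-sum
row 0: Σ corner-gray over 8 cells = 3622  → 1.8014
row 1: Σ corner-gray over 8 cells = 3290  → 1.6363
row 2: Σ corner-gray over 8 cells = 4175  → 2.0764
row 3: Σ corner-gray over 8 cells = 3961  → 1.9700
row 4: Σ corner-gray over 8 cells = 3435  → 1.7084
row 5: Σ corner-gray over 8 cells = 3396  → 1.6890
row 6: Σ corner-gray over 8 cells = 3700  → 1.8402
row 7: Σ corner-gray over 8 cells = 4039  → 2.0088
row 8: Σ corner-gray over 8 cells = 3693  → 1.8367
row 9: Σ corner-gray over 8 cells = 4099  → 2.0386
row 10: Σ corner-gray over 8 cells = 4521  → 2.2485
row 11: Σ corner-gray over 8 cells = 4672  → 2.3236
Σ rows: total corner-gray = 46603  → 23.1777 mm³

23.178


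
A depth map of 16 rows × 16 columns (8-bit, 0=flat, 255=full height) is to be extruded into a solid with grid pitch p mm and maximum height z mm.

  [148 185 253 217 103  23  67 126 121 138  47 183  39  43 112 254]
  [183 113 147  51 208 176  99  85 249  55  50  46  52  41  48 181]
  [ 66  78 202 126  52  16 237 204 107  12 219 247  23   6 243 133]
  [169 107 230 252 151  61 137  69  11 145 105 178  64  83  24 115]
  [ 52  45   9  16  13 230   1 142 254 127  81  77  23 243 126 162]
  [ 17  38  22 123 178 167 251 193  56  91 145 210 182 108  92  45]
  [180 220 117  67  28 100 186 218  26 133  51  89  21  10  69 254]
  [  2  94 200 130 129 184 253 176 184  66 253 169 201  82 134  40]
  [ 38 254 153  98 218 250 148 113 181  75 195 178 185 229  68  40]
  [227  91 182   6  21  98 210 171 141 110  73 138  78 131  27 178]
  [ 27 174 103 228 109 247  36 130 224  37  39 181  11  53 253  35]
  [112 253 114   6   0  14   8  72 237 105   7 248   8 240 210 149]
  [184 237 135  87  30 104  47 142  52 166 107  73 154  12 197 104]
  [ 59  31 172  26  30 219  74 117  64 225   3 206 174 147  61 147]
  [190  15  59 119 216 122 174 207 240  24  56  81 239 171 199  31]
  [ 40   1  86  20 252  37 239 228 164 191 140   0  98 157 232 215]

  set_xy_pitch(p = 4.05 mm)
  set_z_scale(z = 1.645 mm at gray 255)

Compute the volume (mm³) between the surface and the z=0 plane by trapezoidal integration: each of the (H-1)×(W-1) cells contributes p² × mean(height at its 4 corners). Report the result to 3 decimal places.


2888.700

height_mm = gray/255 × 1.645; cell vol = 4.05² × mean(4 corners)
unit = 4.05² × 1.645 / (4×255) = 0.0264531 mm³ per gray-sum
row 0: Σ corner-gray over 15 cells = 6920  → 183.0551
row 1: Σ corner-gray over 15 cells = 6947  → 183.7693
row 2: Σ corner-gray over 15 cells = 7261  → 192.0756
row 3: Σ corner-gray over 15 cells = 6506  → 172.1036
row 4: Σ corner-gray over 15 cells = 6762  → 178.8755
row 5: Σ corner-gray over 15 cells = 6878  → 181.9441
row 6: Σ corner-gray over 15 cells = 7656  → 202.5246
row 7: Σ corner-gray over 15 cells = 9320  → 246.5424
row 8: Σ corner-gray over 15 cells = 8127  → 214.9839
row 9: Σ corner-gray over 15 cells = 7071  → 187.0495
row 10: Σ corner-gray over 15 cells = 7017  → 185.6211
row 11: Σ corner-gray over 15 cells = 6679  → 176.6799
row 12: Σ corner-gray over 15 cells = 6678  → 176.6535
row 13: Σ corner-gray over 15 cells = 7369  → 194.9325
row 14: Σ corner-gray over 15 cells = 8010  → 211.8889
Σ rows: total corner-gray = 109201  → 2888.6997 mm³


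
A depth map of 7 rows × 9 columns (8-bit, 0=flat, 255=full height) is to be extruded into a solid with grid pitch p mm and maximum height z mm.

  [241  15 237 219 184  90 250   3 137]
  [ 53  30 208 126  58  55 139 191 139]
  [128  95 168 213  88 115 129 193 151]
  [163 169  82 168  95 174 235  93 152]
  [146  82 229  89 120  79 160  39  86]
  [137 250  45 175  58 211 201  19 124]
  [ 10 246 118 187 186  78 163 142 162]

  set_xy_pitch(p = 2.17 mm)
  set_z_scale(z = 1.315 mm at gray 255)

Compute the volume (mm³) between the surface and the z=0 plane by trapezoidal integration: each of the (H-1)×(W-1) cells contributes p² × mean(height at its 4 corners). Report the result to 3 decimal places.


height_mm = gray/255 × 1.315; cell vol = 2.17² × mean(4 corners)
unit = 2.17² × 1.315 / (4×255) = 0.00607079 mm³ per gray-sum
row 0: Σ corner-gray over 8 cells = 4180  → 25.3759
row 1: Σ corner-gray over 8 cells = 4087  → 24.8113
row 2: Σ corner-gray over 8 cells = 4628  → 28.0956
row 3: Σ corner-gray over 8 cells = 4175  → 25.3455
row 4: Σ corner-gray over 8 cells = 4007  → 24.3256
row 5: Σ corner-gray over 8 cells = 4591  → 27.8710
Σ rows: total corner-gray = 25668  → 155.8250 mm³

155.825


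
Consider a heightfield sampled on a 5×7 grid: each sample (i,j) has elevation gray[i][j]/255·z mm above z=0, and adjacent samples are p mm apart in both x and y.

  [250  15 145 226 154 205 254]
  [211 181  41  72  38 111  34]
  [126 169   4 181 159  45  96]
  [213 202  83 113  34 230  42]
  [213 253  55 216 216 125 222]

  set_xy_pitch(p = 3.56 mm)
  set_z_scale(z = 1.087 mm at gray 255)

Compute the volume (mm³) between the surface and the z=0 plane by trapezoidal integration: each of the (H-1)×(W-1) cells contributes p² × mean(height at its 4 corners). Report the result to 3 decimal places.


165.517

height_mm = gray/255 × 1.087; cell vol = 3.56² × mean(4 corners)
unit = 3.56² × 1.087 / (4×255) = 0.0135061 mm³ per gray-sum
row 0: Σ corner-gray over 6 cells = 3125  → 42.2065
row 1: Σ corner-gray over 6 cells = 2469  → 33.3465
row 2: Σ corner-gray over 6 cells = 2917  → 39.3972
row 3: Σ corner-gray over 6 cells = 3744  → 50.5668
Σ rows: total corner-gray = 12255  → 165.5170 mm³


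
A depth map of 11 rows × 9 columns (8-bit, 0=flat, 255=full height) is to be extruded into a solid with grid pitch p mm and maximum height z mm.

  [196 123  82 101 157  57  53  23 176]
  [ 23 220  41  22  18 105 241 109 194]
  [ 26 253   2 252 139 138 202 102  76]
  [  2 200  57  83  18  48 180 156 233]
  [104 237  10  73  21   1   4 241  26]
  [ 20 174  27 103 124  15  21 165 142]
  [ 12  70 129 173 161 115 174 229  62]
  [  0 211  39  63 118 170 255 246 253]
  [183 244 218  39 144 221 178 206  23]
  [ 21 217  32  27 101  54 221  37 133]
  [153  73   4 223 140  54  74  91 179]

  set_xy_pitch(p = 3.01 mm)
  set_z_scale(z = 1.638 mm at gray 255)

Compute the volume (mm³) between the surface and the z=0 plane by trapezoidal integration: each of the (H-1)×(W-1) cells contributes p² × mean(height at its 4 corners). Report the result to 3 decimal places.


height_mm = gray/255 × 1.638; cell vol = 3.01² × mean(4 corners)
unit = 3.01² × 1.638 / (4×255) = 0.0145495 mm³ per gray-sum
row 0: Σ corner-gray over 8 cells = 3293  → 47.9114
row 1: Σ corner-gray over 8 cells = 4007  → 58.2997
row 2: Σ corner-gray over 8 cells = 3997  → 58.1542
row 3: Σ corner-gray over 8 cells = 3023  → 43.9830
row 4: Σ corner-gray over 8 cells = 2724  → 39.6327
row 5: Σ corner-gray over 8 cells = 3596  → 52.3198
row 6: Σ corner-gray over 8 cells = 4633  → 67.4076
row 7: Σ corner-gray over 8 cells = 5163  → 75.1188
row 8: Σ corner-gray over 8 cells = 4238  → 61.6606
row 9: Σ corner-gray over 8 cells = 3182  → 46.2964
Σ rows: total corner-gray = 37856  → 550.7842 mm³

550.784


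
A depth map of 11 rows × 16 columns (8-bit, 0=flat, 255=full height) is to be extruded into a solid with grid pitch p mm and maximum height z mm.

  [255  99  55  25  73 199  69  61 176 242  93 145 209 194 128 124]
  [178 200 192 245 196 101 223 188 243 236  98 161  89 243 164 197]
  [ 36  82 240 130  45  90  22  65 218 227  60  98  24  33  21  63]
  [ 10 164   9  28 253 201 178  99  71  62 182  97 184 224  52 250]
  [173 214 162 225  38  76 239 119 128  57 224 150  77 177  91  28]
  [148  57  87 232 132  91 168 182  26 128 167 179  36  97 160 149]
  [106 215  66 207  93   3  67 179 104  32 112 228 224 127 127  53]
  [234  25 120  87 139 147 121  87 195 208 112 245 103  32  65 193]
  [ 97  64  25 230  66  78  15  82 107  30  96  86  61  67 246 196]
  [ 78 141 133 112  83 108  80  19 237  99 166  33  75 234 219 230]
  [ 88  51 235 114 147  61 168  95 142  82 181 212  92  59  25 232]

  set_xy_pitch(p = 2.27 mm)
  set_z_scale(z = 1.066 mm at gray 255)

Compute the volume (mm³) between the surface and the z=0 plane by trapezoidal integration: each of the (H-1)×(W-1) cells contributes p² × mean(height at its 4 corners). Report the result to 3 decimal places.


409.696

height_mm = gray/255 × 1.066; cell vol = 2.27² × mean(4 corners)
unit = 2.27² × 1.066 / (4×255) = 0.00538529 mm³ per gray-sum
row 0: Σ corner-gray over 15 cells = 9448  → 50.8802
row 1: Σ corner-gray over 15 cells = 8342  → 44.9241
row 2: Σ corner-gray over 15 cells = 6677  → 35.9576
row 3: Σ corner-gray over 15 cells = 8023  → 43.2061
row 4: Σ corner-gray over 15 cells = 7936  → 42.7376
row 5: Σ corner-gray over 15 cells = 7508  → 40.4327
row 6: Σ corner-gray over 15 cells = 7526  → 40.5297
row 7: Σ corner-gray over 15 cells = 6598  → 35.5321
row 8: Σ corner-gray over 15 cells = 6585  → 35.4621
row 9: Σ corner-gray over 15 cells = 7434  → 40.0342
Σ rows: total corner-gray = 76077  → 409.6964 mm³


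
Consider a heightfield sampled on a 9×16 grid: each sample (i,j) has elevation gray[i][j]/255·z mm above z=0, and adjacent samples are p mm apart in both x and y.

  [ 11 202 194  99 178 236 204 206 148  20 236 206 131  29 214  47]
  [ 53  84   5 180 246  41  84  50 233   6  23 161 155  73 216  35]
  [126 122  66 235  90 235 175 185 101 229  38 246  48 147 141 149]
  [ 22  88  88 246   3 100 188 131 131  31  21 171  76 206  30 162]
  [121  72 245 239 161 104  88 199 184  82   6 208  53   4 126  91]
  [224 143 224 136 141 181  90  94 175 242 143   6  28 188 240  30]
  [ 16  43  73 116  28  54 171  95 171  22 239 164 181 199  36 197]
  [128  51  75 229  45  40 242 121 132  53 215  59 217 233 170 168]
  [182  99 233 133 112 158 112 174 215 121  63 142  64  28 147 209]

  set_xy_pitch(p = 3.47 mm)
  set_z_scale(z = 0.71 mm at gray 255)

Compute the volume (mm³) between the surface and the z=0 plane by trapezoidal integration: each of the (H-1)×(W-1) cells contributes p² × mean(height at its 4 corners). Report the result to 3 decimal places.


height_mm = gray/255 × 0.71; cell vol = 3.47² × mean(4 corners)
unit = 3.47² × 0.71 / (4×255) = 0.00838141 mm³ per gray-sum
row 0: Σ corner-gray over 15 cells = 7866  → 65.9282
row 1: Σ corner-gray over 15 cells = 7593  → 63.6401
row 2: Σ corner-gray over 15 cells = 7595  → 63.6568
row 3: Σ corner-gray over 15 cells = 6958  → 58.3179
row 4: Σ corner-gray over 15 cells = 8070  → 67.6380
row 5: Σ corner-gray over 15 cells = 7713  → 64.6458
row 6: Σ corner-gray over 15 cells = 7457  → 62.5002
row 7: Σ corner-gray over 15 cells = 8053  → 67.4955
Σ rows: total corner-gray = 61305  → 513.8224 mm³

513.822


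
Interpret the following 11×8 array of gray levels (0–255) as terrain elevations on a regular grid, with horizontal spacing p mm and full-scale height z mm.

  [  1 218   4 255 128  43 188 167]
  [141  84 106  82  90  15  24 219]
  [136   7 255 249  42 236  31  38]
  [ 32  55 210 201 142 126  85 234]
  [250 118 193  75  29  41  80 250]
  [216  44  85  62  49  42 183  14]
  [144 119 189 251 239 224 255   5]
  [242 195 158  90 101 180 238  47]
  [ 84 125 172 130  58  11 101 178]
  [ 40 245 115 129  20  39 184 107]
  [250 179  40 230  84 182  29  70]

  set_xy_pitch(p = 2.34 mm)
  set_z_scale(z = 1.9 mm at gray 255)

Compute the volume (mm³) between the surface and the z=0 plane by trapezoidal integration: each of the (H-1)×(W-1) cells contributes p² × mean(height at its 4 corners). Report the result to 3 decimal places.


height_mm = gray/255 × 1.9; cell vol = 2.34² × mean(4 corners)
unit = 2.34² × 1.9 / (4×255) = 0.0101996 mm³ per gray-sum
row 0: Σ corner-gray over 7 cells = 3002  → 30.6193
row 1: Σ corner-gray over 7 cells = 2976  → 30.3541
row 2: Σ corner-gray over 7 cells = 3718  → 37.9223
row 3: Σ corner-gray over 7 cells = 3476  → 35.4540
row 4: Σ corner-gray over 7 cells = 2732  → 27.8654
row 5: Σ corner-gray over 7 cells = 3863  → 39.4012
row 6: Σ corner-gray over 7 cells = 4916  → 50.1415
row 7: Σ corner-gray over 7 cells = 3669  → 37.4225
row 8: Σ corner-gray over 7 cells = 3067  → 31.2823
row 9: Σ corner-gray over 7 cells = 3419  → 34.8726
Σ rows: total corner-gray = 34838  → 355.3353 mm³

355.335


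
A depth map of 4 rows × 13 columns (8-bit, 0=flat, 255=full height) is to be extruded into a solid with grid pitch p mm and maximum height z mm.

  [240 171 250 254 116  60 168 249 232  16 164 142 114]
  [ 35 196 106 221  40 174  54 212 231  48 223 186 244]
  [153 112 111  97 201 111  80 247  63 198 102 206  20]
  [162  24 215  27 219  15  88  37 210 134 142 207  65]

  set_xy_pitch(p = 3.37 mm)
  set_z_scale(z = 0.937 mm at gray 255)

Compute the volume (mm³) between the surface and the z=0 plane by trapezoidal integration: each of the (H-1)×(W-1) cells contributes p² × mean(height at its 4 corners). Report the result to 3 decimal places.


height_mm = gray/255 × 0.937; cell vol = 3.37² × mean(4 corners)
unit = 3.37² × 0.937 / (4×255) = 0.0104328 mm³ per gray-sum
row 0: Σ corner-gray over 12 cells = 7659  → 79.9045
row 1: Σ corner-gray over 12 cells = 6890  → 71.8817
row 2: Σ corner-gray over 12 cells = 6092  → 63.5564
Σ rows: total corner-gray = 20641  → 215.3426 mm³

215.343


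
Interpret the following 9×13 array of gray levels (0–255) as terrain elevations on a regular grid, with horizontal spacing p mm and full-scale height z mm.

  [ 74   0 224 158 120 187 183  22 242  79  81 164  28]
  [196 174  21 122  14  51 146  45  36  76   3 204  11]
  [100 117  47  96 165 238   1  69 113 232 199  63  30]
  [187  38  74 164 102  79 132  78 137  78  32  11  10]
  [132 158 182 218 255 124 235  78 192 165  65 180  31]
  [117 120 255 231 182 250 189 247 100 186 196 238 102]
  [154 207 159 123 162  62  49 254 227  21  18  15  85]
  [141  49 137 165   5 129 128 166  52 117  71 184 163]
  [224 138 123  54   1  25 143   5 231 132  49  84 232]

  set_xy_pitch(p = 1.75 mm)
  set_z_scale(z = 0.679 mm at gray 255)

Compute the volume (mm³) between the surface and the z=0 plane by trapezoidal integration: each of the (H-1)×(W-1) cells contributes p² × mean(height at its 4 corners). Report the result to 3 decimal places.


height_mm = gray/255 × 0.679; cell vol = 1.75² × mean(4 corners)
unit = 1.75² × 0.679 / (4×255) = 0.00203866 mm³ per gray-sum
row 0: Σ corner-gray over 12 cells = 5013  → 10.2198
row 1: Σ corner-gray over 12 cells = 4801  → 9.7876
row 2: Σ corner-gray over 12 cells = 4857  → 9.9018
row 3: Σ corner-gray over 12 cells = 5914  → 12.0567
row 4: Σ corner-gray over 12 cells = 8474  → 17.2756
row 5: Σ corner-gray over 12 cells = 7440  → 15.1677
row 6: Σ corner-gray over 12 cells = 5543  → 11.3003
row 7: Σ corner-gray over 12 cells = 5136  → 10.4706
Σ rows: total corner-gray = 47178  → 96.1801 mm³

96.180


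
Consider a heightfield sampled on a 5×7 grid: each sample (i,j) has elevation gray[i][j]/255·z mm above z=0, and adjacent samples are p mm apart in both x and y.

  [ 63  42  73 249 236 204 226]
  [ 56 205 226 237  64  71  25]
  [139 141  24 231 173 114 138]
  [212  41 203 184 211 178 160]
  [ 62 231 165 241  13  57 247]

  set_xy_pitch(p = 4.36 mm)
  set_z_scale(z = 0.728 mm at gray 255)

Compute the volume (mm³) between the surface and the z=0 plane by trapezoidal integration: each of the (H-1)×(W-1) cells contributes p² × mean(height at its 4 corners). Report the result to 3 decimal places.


height_mm = gray/255 × 0.728; cell vol = 4.36² × mean(4 corners)
unit = 4.36² × 0.728 / (4×255) = 0.0135676 mm³ per gray-sum
row 0: Σ corner-gray over 6 cells = 3584  → 48.6264
row 1: Σ corner-gray over 6 cells = 3330  → 45.1802
row 2: Σ corner-gray over 6 cells = 3649  → 49.5083
row 3: Σ corner-gray over 6 cells = 3729  → 50.5937
Σ rows: total corner-gray = 14292  → 193.9087 mm³

193.909


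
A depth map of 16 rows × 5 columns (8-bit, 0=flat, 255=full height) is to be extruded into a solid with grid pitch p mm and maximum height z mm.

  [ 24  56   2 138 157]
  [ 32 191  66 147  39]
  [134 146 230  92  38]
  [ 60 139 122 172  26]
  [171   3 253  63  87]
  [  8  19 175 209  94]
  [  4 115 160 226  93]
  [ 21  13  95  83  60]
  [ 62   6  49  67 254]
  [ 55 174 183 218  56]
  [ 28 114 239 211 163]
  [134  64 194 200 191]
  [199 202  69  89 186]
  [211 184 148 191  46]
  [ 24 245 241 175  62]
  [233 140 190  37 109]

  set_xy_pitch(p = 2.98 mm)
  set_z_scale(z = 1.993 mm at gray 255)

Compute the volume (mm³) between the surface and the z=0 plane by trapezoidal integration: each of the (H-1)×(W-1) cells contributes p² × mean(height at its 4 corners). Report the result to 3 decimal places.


531.879

height_mm = gray/255 × 1.993; cell vol = 2.98² × mean(4 corners)
unit = 2.98² × 1.993 / (4×255) = 0.0173516 mm³ per gray-sum
row 0: Σ corner-gray over 4 cells = 1452  → 25.1945
row 1: Σ corner-gray over 4 cells = 1987  → 34.4776
row 2: Σ corner-gray over 4 cells = 2060  → 35.7443
row 3: Σ corner-gray over 4 cells = 1848  → 32.0658
row 4: Σ corner-gray over 4 cells = 1804  → 31.3023
row 5: Σ corner-gray over 4 cells = 2007  → 34.8247
row 6: Σ corner-gray over 4 cells = 1562  → 27.1032
row 7: Σ corner-gray over 4 cells = 1023  → 17.7507
row 8: Σ corner-gray over 4 cells = 1821  → 31.5973
row 9: Σ corner-gray over 4 cells = 2580  → 44.7671
row 10: Σ corner-gray over 4 cells = 2560  → 44.4201
row 11: Σ corner-gray over 4 cells = 2346  → 40.7069
row 12: Σ corner-gray over 4 cells = 2408  → 41.7827
row 13: Σ corner-gray over 4 cells = 2711  → 47.0402
row 14: Σ corner-gray over 4 cells = 2484  → 43.1014
Σ rows: total corner-gray = 30653  → 531.8788 mm³


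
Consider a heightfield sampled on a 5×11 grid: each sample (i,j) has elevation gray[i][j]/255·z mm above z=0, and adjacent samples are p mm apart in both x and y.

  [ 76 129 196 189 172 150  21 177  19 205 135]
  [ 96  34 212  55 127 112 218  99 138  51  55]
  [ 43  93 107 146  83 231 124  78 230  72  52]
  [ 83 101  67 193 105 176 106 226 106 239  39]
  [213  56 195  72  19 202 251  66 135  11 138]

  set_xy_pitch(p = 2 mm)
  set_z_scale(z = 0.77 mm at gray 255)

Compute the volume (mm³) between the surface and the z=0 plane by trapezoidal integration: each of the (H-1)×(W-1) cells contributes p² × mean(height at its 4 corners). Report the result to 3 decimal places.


height_mm = gray/255 × 0.77; cell vol = 2² × mean(4 corners)
unit = 2² × 0.77 / (4×255) = 0.00301961 mm³ per gray-sum
row 0: Σ corner-gray over 10 cells = 4970  → 15.0075
row 1: Σ corner-gray over 10 cells = 4666  → 14.0895
row 2: Σ corner-gray over 10 cells = 5183  → 15.6506
row 3: Σ corner-gray over 10 cells = 5125  → 15.4755
Σ rows: total corner-gray = 19944  → 60.2231 mm³

60.223


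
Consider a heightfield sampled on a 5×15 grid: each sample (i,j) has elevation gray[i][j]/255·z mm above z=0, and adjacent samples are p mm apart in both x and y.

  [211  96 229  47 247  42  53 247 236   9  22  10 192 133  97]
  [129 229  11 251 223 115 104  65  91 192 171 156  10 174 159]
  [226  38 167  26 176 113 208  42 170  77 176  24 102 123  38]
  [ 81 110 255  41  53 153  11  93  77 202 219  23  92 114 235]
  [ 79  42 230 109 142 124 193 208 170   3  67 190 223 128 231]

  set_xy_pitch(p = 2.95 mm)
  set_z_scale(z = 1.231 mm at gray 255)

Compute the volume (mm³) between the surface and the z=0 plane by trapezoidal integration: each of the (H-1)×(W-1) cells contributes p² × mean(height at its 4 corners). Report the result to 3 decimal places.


292.459

height_mm = gray/255 × 1.231; cell vol = 2.95² × mean(4 corners)
unit = 2.95² × 1.231 / (4×255) = 0.0105027 mm³ per gray-sum
row 0: Σ corner-gray over 14 cells = 7306  → 76.7329
row 1: Σ corner-gray over 14 cells = 7020  → 73.7291
row 2: Σ corner-gray over 14 cells = 6350  → 66.6923
row 3: Σ corner-gray over 14 cells = 7170  → 75.3045
Σ rows: total corner-gray = 27846  → 292.4588 mm³


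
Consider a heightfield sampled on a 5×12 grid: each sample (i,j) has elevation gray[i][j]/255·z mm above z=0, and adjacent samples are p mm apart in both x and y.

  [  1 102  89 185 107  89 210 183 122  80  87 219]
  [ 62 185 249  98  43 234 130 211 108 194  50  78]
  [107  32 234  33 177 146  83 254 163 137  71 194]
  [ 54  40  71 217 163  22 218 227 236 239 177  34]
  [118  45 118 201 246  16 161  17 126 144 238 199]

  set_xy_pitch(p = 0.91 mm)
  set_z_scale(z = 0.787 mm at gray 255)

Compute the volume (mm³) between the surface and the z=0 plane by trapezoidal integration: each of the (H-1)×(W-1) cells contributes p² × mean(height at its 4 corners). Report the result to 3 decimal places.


15.651

height_mm = gray/255 × 0.787; cell vol = 0.91² × mean(4 corners)
unit = 0.91² × 0.787 / (4×255) = 0.000638936 mm³ per gray-sum
row 0: Σ corner-gray over 11 cells = 5872  → 3.7518
row 1: Σ corner-gray over 11 cells = 6105  → 3.9007
row 2: Σ corner-gray over 11 cells = 6269  → 4.0055
row 3: Σ corner-gray over 11 cells = 6249  → 3.9927
Σ rows: total corner-gray = 24495  → 15.6507 mm³


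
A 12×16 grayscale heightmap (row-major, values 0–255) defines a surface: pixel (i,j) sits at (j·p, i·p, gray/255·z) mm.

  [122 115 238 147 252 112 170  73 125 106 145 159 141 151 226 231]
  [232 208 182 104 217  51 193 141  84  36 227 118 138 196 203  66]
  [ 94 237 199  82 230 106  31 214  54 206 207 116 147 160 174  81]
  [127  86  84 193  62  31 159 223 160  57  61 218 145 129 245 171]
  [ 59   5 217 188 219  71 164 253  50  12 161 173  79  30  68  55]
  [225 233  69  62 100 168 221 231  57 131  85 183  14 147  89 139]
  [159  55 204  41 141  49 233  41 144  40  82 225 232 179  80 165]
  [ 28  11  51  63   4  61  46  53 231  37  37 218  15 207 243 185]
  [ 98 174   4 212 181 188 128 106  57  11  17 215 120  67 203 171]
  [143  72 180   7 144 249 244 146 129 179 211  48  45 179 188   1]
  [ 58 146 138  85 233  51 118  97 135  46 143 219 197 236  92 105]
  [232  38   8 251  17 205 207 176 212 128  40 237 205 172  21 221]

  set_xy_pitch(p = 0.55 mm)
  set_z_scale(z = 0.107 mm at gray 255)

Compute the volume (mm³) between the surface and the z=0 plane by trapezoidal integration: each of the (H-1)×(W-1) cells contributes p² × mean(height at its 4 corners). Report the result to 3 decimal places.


2.752

height_mm = gray/255 × 0.107; cell vol = 0.55² × mean(4 corners)
unit = 0.55² × 0.107 / (4×255) = 3.17328e-05 mm³ per gray-sum
row 0: Σ corner-gray over 15 cells = 9167  → 0.2909
row 1: Σ corner-gray over 15 cells = 8995  → 0.2854
row 2: Σ corner-gray over 15 cells = 8505  → 0.2699
row 3: Σ corner-gray over 15 cells = 7498  → 0.2379
row 4: Σ corner-gray over 15 cells = 7438  → 0.2360
row 5: Σ corner-gray over 15 cells = 7760  → 0.2462
row 6: Σ corner-gray over 15 cells = 6583  → 0.2089
row 7: Σ corner-gray over 15 cells = 6402  → 0.2032
row 8: Σ corner-gray over 15 cells = 7821  → 0.2482
row 9: Σ corner-gray over 15 cells = 8221  → 0.2609
row 10: Σ corner-gray over 15 cells = 8322  → 0.2641
Σ rows: total corner-gray = 86712  → 2.7516 mm³


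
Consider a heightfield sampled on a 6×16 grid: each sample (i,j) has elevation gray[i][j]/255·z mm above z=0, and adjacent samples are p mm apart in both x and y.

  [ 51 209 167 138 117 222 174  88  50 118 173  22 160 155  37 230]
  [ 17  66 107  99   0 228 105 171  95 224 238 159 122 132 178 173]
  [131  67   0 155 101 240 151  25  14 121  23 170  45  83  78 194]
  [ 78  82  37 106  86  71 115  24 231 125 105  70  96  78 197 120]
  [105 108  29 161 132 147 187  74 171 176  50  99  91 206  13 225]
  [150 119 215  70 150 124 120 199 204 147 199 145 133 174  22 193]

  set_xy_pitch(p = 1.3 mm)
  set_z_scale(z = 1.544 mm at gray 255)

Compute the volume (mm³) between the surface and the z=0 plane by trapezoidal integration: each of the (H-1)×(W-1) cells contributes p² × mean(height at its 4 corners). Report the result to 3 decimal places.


height_mm = gray/255 × 1.544; cell vol = 1.3² × mean(4 corners)
unit = 1.3² × 1.544 / (4×255) = 0.0025582 mm³ per gray-sum
row 0: Σ corner-gray over 15 cells = 7979  → 20.4118
row 1: Σ corner-gray over 15 cells = 6909  → 17.6746
row 2: Σ corner-gray over 15 cells = 5915  → 15.1317
row 3: Σ corner-gray over 15 cells = 6662  → 17.0427
row 4: Σ corner-gray over 15 cells = 8003  → 20.4732
Σ rows: total corner-gray = 35468  → 90.7341 mm³

90.734


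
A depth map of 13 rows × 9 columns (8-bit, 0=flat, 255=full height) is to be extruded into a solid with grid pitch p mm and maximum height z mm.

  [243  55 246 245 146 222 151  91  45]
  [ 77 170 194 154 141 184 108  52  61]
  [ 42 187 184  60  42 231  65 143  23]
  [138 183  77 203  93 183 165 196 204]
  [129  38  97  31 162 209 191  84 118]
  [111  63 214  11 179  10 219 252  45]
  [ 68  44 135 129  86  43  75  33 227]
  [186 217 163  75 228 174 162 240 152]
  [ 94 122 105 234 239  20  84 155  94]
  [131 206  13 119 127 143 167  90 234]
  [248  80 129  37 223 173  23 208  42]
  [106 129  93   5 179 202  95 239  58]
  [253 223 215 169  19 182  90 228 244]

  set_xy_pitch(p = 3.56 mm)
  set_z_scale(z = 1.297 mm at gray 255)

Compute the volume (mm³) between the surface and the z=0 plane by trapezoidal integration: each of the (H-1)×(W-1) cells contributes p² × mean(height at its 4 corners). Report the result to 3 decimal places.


828.281

height_mm = gray/255 × 1.297; cell vol = 3.56² × mean(4 corners)
unit = 3.56² × 1.297 / (4×255) = 0.0161154 mm³ per gray-sum
row 0: Σ corner-gray over 8 cells = 4744  → 76.4512
row 1: Σ corner-gray over 8 cells = 4033  → 64.9932
row 2: Σ corner-gray over 8 cells = 4431  → 71.4071
row 3: Σ corner-gray over 8 cells = 4413  → 71.1170
row 4: Σ corner-gray over 8 cells = 3923  → 63.2205
row 5: Σ corner-gray over 8 cells = 3437  → 55.3885
row 6: Σ corner-gray over 8 cells = 4241  → 68.3452
row 7: Σ corner-gray over 8 cells = 4962  → 79.9644
row 8: Σ corner-gray over 8 cells = 4201  → 67.7006
row 9: Σ corner-gray over 8 cells = 4131  → 66.5725
row 10: Σ corner-gray over 8 cells = 4084  → 65.8151
row 11: Σ corner-gray over 8 cells = 4797  → 77.3053
Σ rows: total corner-gray = 51397  → 828.2808 mm³


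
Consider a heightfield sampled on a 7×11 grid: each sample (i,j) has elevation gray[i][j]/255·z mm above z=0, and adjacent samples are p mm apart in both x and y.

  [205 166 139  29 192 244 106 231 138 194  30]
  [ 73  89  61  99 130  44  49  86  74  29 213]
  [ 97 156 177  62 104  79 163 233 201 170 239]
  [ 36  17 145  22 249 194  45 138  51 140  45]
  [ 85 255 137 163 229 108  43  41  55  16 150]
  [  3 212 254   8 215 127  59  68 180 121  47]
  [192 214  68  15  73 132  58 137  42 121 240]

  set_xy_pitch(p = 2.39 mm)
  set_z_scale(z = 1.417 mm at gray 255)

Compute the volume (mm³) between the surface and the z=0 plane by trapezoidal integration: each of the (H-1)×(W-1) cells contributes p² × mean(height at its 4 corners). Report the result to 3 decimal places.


225.625

height_mm = gray/255 × 1.417; cell vol = 2.39² × mean(4 corners)
unit = 2.39² × 1.417 / (4×255) = 0.00793534 mm³ per gray-sum
row 0: Σ corner-gray over 10 cells = 4721  → 37.4627
row 1: Σ corner-gray over 10 cells = 4634  → 36.7724
row 2: Σ corner-gray over 10 cells = 5109  → 40.5416
row 3: Σ corner-gray over 10 cells = 4412  → 35.0107
row 4: Σ corner-gray over 10 cells = 4867  → 38.6213
row 5: Σ corner-gray over 10 cells = 4690  → 37.2167
Σ rows: total corner-gray = 28433  → 225.6255 mm³


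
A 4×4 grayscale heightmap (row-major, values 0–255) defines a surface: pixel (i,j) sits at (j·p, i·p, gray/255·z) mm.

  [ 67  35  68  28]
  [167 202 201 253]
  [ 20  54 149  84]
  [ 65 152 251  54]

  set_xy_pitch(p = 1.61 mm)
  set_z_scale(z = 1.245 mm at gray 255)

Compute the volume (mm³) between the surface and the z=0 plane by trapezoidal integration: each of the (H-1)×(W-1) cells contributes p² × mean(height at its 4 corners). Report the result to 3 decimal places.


14.864

height_mm = gray/255 × 1.245; cell vol = 1.61² × mean(4 corners)
unit = 1.61² × 1.245 / (4×255) = 0.00316389 mm³ per gray-sum
row 0: Σ corner-gray over 3 cells = 1527  → 4.8313
row 1: Σ corner-gray over 3 cells = 1736  → 5.4925
row 2: Σ corner-gray over 3 cells = 1435  → 4.5402
Σ rows: total corner-gray = 4698  → 14.8639 mm³


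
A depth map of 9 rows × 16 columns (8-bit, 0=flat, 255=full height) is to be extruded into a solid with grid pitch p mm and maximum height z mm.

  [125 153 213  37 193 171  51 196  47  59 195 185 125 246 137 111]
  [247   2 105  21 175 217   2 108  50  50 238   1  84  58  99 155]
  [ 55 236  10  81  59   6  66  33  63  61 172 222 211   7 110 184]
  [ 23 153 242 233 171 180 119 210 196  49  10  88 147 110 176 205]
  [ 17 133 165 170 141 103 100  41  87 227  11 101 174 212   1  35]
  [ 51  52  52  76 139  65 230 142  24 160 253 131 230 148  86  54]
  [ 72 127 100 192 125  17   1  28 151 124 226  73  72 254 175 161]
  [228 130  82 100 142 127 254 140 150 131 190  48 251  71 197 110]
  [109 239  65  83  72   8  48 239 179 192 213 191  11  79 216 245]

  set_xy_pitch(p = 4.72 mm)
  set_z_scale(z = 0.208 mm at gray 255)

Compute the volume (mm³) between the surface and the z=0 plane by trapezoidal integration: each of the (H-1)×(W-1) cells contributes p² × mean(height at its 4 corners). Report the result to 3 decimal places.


265.868

height_mm = gray/255 × 0.208; cell vol = 4.72² × mean(4 corners)
unit = 4.72² × 0.208 / (4×255) = 0.00454305 mm³ per gray-sum
row 0: Σ corner-gray over 15 cells = 7074  → 32.1375
row 1: Σ corner-gray over 15 cells = 5735  → 26.0544
row 2: Σ corner-gray over 15 cells = 7309  → 33.2051
row 3: Σ corner-gray over 15 cells = 7780  → 35.3449
row 4: Σ corner-gray over 15 cells = 7065  → 32.0966
row 5: Σ corner-gray over 15 cells = 7244  → 32.9098
row 6: Σ corner-gray over 15 cells = 7927  → 36.0127
row 7: Σ corner-gray over 15 cells = 8388  → 38.1071
Σ rows: total corner-gray = 58522  → 265.8682 mm³


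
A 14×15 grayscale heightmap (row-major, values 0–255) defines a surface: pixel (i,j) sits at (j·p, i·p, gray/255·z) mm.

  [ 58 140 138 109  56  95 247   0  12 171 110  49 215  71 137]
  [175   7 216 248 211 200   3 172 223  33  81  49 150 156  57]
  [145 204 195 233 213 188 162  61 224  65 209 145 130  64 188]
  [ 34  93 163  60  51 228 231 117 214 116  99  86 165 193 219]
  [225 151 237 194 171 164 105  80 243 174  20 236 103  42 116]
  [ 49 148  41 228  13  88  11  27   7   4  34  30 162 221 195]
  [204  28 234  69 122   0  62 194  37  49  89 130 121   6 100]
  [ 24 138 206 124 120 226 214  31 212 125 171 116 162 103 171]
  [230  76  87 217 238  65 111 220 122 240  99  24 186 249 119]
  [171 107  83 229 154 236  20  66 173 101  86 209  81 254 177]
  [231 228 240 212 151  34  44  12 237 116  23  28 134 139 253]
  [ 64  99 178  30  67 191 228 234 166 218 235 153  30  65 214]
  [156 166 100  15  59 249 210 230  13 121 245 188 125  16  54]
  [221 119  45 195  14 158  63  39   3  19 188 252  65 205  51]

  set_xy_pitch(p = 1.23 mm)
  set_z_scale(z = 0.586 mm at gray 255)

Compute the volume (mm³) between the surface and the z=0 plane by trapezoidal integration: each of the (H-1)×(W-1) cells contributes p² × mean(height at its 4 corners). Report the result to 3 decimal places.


83.212

height_mm = gray/255 × 0.586; cell vol = 1.23² × mean(4 corners)
unit = 1.23² × 0.586 / (4×255) = 0.000869176 mm³ per gray-sum
row 0: Σ corner-gray over 14 cells = 6751  → 5.8678
row 1: Σ corner-gray over 14 cells = 8249  → 7.1698
row 2: Σ corner-gray over 14 cells = 8404  → 7.3046
row 3: Σ corner-gray over 14 cells = 8066  → 7.0108
row 4: Σ corner-gray over 14 cells = 6453  → 5.6088
row 5: Σ corner-gray over 14 cells = 4858  → 4.2225
row 6: Σ corner-gray over 14 cells = 6677  → 5.8035
row 7: Σ corner-gray over 14 cells = 8308  → 7.2211
row 8: Σ corner-gray over 14 cells = 8163  → 7.0951
row 9: Σ corner-gray over 14 cells = 7626  → 6.6283
row 10: Σ corner-gray over 14 cells = 7746  → 6.7326
row 11: Σ corner-gray over 14 cells = 7750  → 6.7361
row 12: Σ corner-gray over 14 cells = 6686  → 5.8113
Σ rows: total corner-gray = 95737  → 83.2123 mm³
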